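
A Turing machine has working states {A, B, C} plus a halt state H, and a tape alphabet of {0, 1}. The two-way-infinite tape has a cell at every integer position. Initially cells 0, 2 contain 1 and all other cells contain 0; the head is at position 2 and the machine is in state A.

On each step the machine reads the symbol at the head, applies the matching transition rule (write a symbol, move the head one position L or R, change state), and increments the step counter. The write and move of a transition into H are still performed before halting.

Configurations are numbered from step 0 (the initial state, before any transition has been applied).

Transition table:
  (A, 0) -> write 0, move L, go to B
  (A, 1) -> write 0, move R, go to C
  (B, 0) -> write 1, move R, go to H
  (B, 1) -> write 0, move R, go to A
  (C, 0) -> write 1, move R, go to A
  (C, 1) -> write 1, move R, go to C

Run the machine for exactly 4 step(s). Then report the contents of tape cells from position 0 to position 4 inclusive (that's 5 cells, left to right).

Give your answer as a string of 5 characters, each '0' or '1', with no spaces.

Step 1: in state A at pos 2, read 1 -> (A,1)->write 0,move R,goto C. Now: state=C, head=3, tape[-1..4]=010000 (head:     ^)
Step 2: in state C at pos 3, read 0 -> (C,0)->write 1,move R,goto A. Now: state=A, head=4, tape[-1..5]=0100100 (head:      ^)
Step 3: in state A at pos 4, read 0 -> (A,0)->write 0,move L,goto B. Now: state=B, head=3, tape[-1..5]=0100100 (head:     ^)
Step 4: in state B at pos 3, read 1 -> (B,1)->write 0,move R,goto A. Now: state=A, head=4, tape[-1..5]=0100000 (head:      ^)

Answer: 10000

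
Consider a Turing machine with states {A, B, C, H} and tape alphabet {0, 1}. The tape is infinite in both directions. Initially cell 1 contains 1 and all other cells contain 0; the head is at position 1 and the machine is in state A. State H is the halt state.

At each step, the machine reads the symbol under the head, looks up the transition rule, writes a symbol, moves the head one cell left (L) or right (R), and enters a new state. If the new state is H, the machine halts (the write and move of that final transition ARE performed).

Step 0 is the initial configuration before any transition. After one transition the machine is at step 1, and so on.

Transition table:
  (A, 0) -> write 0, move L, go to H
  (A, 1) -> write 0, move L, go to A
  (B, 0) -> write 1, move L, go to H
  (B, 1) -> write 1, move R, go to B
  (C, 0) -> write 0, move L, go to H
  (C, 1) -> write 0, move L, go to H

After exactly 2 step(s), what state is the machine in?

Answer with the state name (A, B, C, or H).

Step 1: in state A at pos 1, read 1 -> (A,1)->write 0,move L,goto A. Now: state=A, head=0, tape[-1..2]=0000 (head:  ^)
Step 2: in state A at pos 0, read 0 -> (A,0)->write 0,move L,goto H. Now: state=H, head=-1, tape[-2..2]=00000 (head:  ^)

Answer: H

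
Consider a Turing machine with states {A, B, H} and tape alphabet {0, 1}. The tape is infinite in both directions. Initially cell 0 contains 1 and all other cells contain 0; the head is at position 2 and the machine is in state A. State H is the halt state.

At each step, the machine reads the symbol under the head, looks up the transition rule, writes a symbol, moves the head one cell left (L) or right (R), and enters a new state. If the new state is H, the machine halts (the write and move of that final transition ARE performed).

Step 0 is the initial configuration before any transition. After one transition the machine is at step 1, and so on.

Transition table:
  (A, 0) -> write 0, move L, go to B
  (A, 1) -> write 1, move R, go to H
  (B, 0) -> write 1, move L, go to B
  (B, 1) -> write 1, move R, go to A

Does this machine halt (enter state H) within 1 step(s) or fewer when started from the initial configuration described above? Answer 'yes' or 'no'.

Step 1: in state A at pos 2, read 0 -> (A,0)->write 0,move L,goto B. Now: state=B, head=1, tape[-1..3]=01000 (head:   ^)
After 1 step(s): state = B (not H) -> not halted within 1 -> no

Answer: no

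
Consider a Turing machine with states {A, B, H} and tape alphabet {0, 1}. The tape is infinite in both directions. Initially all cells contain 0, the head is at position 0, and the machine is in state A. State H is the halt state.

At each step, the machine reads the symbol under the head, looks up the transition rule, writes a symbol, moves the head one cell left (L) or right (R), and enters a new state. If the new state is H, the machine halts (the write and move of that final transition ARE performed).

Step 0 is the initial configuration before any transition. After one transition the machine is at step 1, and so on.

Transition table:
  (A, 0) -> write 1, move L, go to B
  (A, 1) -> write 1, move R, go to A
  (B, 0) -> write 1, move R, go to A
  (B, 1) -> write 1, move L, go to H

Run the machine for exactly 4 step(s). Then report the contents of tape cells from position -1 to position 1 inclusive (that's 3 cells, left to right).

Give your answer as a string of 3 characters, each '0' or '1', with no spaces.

Answer: 111

Derivation:
Step 1: in state A at pos 0, read 0 -> (A,0)->write 1,move L,goto B. Now: state=B, head=-1, tape[-2..1]=0010 (head:  ^)
Step 2: in state B at pos -1, read 0 -> (B,0)->write 1,move R,goto A. Now: state=A, head=0, tape[-2..1]=0110 (head:   ^)
Step 3: in state A at pos 0, read 1 -> (A,1)->write 1,move R,goto A. Now: state=A, head=1, tape[-2..2]=01100 (head:    ^)
Step 4: in state A at pos 1, read 0 -> (A,0)->write 1,move L,goto B. Now: state=B, head=0, tape[-2..2]=01110 (head:   ^)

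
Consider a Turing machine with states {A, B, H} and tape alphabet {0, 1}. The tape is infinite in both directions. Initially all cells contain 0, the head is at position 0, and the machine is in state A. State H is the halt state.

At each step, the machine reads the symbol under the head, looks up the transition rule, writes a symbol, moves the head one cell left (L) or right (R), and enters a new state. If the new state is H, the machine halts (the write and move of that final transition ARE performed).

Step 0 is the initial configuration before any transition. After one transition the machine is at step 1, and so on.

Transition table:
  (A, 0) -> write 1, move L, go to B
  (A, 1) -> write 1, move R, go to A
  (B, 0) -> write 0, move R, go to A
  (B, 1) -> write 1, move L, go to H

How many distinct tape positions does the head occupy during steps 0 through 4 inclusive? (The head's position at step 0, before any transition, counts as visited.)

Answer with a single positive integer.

Step 1: in state A at pos 0, read 0 -> (A,0)->write 1,move L,goto B. Now: state=B, head=-1, tape[-2..1]=0010 (head:  ^)
Step 2: in state B at pos -1, read 0 -> (B,0)->write 0,move R,goto A. Now: state=A, head=0, tape[-2..1]=0010 (head:   ^)
Step 3: in state A at pos 0, read 1 -> (A,1)->write 1,move R,goto A. Now: state=A, head=1, tape[-2..2]=00100 (head:    ^)
Step 4: in state A at pos 1, read 0 -> (A,0)->write 1,move L,goto B. Now: state=B, head=0, tape[-2..2]=00110 (head:   ^)
Head positions at steps 0..4: starting at 0, distinct positions visited = {-1, 0, 1} -> 3 position(s)

Answer: 3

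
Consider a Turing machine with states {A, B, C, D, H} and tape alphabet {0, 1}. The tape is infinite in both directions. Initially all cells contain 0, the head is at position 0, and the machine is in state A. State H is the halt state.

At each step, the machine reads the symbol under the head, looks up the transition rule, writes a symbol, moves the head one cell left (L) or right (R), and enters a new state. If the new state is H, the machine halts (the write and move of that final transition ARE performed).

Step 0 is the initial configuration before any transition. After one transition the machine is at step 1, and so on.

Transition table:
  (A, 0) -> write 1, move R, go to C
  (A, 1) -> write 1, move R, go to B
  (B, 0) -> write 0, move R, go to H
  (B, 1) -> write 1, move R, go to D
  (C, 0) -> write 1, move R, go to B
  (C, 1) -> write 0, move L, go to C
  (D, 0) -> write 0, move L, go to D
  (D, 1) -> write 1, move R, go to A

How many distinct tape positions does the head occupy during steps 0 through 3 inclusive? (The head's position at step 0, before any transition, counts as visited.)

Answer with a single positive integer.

Step 1: in state A at pos 0, read 0 -> (A,0)->write 1,move R,goto C. Now: state=C, head=1, tape[-1..2]=0100 (head:   ^)
Step 2: in state C at pos 1, read 0 -> (C,0)->write 1,move R,goto B. Now: state=B, head=2, tape[-1..3]=01100 (head:    ^)
Step 3: in state B at pos 2, read 0 -> (B,0)->write 0,move R,goto H. Now: state=H, head=3, tape[-1..4]=011000 (head:     ^)
Head positions at steps 0..3: starting at 0, distinct positions visited = {0, 1, 2, 3} -> 4 position(s)

Answer: 4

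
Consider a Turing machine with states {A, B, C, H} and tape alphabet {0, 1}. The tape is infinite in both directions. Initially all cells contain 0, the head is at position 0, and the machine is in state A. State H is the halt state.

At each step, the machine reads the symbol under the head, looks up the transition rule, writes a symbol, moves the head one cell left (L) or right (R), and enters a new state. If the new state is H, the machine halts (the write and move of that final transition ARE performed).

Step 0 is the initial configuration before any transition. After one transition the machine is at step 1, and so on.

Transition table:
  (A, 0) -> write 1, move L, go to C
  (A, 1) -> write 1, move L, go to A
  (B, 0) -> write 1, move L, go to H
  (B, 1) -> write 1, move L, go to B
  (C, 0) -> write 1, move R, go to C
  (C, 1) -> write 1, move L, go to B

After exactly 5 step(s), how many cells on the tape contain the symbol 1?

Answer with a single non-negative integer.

Answer: 3

Derivation:
Step 1: in state A at pos 0, read 0 -> (A,0)->write 1,move L,goto C. Now: state=C, head=-1, tape[-2..1]=0010 (head:  ^)
Step 2: in state C at pos -1, read 0 -> (C,0)->write 1,move R,goto C. Now: state=C, head=0, tape[-2..1]=0110 (head:   ^)
Step 3: in state C at pos 0, read 1 -> (C,1)->write 1,move L,goto B. Now: state=B, head=-1, tape[-2..1]=0110 (head:  ^)
Step 4: in state B at pos -1, read 1 -> (B,1)->write 1,move L,goto B. Now: state=B, head=-2, tape[-3..1]=00110 (head:  ^)
Step 5: in state B at pos -2, read 0 -> (B,0)->write 1,move L,goto H. Now: state=H, head=-3, tape[-4..1]=001110 (head:  ^)
Cells containing 1 after step 5: {-2, -1, 0} -> 3 cell(s)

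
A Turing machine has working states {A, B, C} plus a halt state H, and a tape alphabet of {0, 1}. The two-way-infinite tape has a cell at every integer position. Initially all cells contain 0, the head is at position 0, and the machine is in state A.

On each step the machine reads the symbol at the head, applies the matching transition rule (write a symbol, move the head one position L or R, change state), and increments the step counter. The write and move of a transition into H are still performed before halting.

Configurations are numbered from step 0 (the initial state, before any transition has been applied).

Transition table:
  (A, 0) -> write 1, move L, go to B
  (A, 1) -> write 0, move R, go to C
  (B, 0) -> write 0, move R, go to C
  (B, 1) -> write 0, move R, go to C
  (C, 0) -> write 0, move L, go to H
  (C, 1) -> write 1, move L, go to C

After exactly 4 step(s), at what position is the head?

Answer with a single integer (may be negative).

Step 1: in state A at pos 0, read 0 -> (A,0)->write 1,move L,goto B. Now: state=B, head=-1, tape[-2..1]=0010 (head:  ^)
Step 2: in state B at pos -1, read 0 -> (B,0)->write 0,move R,goto C. Now: state=C, head=0, tape[-2..1]=0010 (head:   ^)
Step 3: in state C at pos 0, read 1 -> (C,1)->write 1,move L,goto C. Now: state=C, head=-1, tape[-2..1]=0010 (head:  ^)
Step 4: in state C at pos -1, read 0 -> (C,0)->write 0,move L,goto H. Now: state=H, head=-2, tape[-3..1]=00010 (head:  ^)

Answer: -2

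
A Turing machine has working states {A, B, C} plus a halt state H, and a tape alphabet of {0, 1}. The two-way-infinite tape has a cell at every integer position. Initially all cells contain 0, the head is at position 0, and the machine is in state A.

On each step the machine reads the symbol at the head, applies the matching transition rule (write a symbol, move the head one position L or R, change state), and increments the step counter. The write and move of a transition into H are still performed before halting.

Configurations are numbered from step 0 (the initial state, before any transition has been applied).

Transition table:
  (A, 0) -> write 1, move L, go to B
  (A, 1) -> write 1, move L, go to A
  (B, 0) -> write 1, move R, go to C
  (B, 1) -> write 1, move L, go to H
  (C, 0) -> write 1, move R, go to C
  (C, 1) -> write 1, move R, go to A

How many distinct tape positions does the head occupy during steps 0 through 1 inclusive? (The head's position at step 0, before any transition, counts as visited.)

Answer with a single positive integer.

Answer: 2

Derivation:
Step 1: in state A at pos 0, read 0 -> (A,0)->write 1,move L,goto B. Now: state=B, head=-1, tape[-2..1]=0010 (head:  ^)
Head positions at steps 0..1: starting at 0, distinct positions visited = {-1, 0} -> 2 position(s)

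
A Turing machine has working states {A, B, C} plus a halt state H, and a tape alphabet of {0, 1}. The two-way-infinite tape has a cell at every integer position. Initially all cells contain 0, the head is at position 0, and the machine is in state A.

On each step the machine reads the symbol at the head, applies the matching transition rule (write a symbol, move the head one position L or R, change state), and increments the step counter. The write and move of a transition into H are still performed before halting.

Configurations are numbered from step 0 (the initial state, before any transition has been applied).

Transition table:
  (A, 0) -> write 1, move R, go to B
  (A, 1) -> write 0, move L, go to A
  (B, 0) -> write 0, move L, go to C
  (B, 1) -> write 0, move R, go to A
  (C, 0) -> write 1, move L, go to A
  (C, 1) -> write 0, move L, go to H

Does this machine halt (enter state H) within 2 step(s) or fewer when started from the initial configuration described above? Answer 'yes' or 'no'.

Answer: no

Derivation:
Step 1: in state A at pos 0, read 0 -> (A,0)->write 1,move R,goto B. Now: state=B, head=1, tape[-1..2]=0100 (head:   ^)
Step 2: in state B at pos 1, read 0 -> (B,0)->write 0,move L,goto C. Now: state=C, head=0, tape[-1..2]=0100 (head:  ^)
After 2 step(s): state = C (not H) -> not halted within 2 -> no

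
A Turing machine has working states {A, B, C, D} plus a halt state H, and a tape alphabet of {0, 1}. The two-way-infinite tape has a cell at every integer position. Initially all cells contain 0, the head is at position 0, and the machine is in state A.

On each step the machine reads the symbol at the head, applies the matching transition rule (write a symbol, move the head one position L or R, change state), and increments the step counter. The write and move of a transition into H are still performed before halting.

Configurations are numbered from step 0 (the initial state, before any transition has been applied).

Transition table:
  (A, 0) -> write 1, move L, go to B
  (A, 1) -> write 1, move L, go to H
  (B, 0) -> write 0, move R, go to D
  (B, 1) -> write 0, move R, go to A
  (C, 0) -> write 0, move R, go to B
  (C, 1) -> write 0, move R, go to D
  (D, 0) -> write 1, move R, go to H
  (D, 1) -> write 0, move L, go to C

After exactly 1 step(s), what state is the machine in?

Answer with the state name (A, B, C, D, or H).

Step 1: in state A at pos 0, read 0 -> (A,0)->write 1,move L,goto B. Now: state=B, head=-1, tape[-2..1]=0010 (head:  ^)

Answer: B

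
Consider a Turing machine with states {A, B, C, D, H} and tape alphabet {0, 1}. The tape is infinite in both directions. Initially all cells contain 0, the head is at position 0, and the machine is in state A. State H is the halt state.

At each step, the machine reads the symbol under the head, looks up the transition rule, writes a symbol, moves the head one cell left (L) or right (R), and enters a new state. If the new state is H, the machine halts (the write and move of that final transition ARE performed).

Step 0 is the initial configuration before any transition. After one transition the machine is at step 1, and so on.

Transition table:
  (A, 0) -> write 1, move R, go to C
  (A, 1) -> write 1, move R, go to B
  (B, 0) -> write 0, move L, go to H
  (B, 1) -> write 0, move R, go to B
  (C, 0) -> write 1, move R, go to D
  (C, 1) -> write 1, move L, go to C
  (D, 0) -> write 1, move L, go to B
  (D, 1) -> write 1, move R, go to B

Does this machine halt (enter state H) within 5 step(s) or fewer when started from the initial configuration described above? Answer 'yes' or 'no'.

Step 1: in state A at pos 0, read 0 -> (A,0)->write 1,move R,goto C. Now: state=C, head=1, tape[-1..2]=0100 (head:   ^)
Step 2: in state C at pos 1, read 0 -> (C,0)->write 1,move R,goto D. Now: state=D, head=2, tape[-1..3]=01100 (head:    ^)
Step 3: in state D at pos 2, read 0 -> (D,0)->write 1,move L,goto B. Now: state=B, head=1, tape[-1..3]=01110 (head:   ^)
Step 4: in state B at pos 1, read 1 -> (B,1)->write 0,move R,goto B. Now: state=B, head=2, tape[-1..3]=01010 (head:    ^)
Step 5: in state B at pos 2, read 1 -> (B,1)->write 0,move R,goto B. Now: state=B, head=3, tape[-1..4]=010000 (head:     ^)
After 5 step(s): state = B (not H) -> not halted within 5 -> no

Answer: no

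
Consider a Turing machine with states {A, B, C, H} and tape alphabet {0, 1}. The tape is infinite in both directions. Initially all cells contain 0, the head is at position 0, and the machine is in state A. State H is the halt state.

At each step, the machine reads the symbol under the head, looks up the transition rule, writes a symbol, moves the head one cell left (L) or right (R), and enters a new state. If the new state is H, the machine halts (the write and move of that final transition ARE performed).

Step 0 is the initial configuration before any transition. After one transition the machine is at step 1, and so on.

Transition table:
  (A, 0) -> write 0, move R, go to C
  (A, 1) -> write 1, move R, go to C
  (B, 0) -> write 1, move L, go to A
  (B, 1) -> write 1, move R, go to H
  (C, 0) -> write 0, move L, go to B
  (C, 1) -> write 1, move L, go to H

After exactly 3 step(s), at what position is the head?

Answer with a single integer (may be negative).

Step 1: in state A at pos 0, read 0 -> (A,0)->write 0,move R,goto C. Now: state=C, head=1, tape[-1..2]=0000 (head:   ^)
Step 2: in state C at pos 1, read 0 -> (C,0)->write 0,move L,goto B. Now: state=B, head=0, tape[-1..2]=0000 (head:  ^)
Step 3: in state B at pos 0, read 0 -> (B,0)->write 1,move L,goto A. Now: state=A, head=-1, tape[-2..2]=00100 (head:  ^)

Answer: -1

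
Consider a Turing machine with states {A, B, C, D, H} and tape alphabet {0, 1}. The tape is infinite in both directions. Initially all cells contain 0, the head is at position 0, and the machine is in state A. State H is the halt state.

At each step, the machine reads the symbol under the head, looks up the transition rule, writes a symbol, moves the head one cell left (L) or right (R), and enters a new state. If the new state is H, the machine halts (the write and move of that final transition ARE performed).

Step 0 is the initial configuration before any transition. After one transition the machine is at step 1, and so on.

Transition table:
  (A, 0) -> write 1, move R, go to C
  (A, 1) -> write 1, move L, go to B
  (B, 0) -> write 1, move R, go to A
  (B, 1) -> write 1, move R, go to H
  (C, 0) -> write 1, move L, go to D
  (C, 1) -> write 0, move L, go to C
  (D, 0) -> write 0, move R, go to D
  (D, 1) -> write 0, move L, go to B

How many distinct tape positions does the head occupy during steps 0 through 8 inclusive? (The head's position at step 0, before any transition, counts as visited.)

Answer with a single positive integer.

Answer: 4

Derivation:
Step 1: in state A at pos 0, read 0 -> (A,0)->write 1,move R,goto C. Now: state=C, head=1, tape[-1..2]=0100 (head:   ^)
Step 2: in state C at pos 1, read 0 -> (C,0)->write 1,move L,goto D. Now: state=D, head=0, tape[-1..2]=0110 (head:  ^)
Step 3: in state D at pos 0, read 1 -> (D,1)->write 0,move L,goto B. Now: state=B, head=-1, tape[-2..2]=00010 (head:  ^)
Step 4: in state B at pos -1, read 0 -> (B,0)->write 1,move R,goto A. Now: state=A, head=0, tape[-2..2]=01010 (head:   ^)
Step 5: in state A at pos 0, read 0 -> (A,0)->write 1,move R,goto C. Now: state=C, head=1, tape[-2..2]=01110 (head:    ^)
Step 6: in state C at pos 1, read 1 -> (C,1)->write 0,move L,goto C. Now: state=C, head=0, tape[-2..2]=01100 (head:   ^)
Step 7: in state C at pos 0, read 1 -> (C,1)->write 0,move L,goto C. Now: state=C, head=-1, tape[-2..2]=01000 (head:  ^)
Step 8: in state C at pos -1, read 1 -> (C,1)->write 0,move L,goto C. Now: state=C, head=-2, tape[-3..2]=000000 (head:  ^)
Head positions at steps 0..8: starting at 0, distinct positions visited = {-2, -1, 0, 1} -> 4 position(s)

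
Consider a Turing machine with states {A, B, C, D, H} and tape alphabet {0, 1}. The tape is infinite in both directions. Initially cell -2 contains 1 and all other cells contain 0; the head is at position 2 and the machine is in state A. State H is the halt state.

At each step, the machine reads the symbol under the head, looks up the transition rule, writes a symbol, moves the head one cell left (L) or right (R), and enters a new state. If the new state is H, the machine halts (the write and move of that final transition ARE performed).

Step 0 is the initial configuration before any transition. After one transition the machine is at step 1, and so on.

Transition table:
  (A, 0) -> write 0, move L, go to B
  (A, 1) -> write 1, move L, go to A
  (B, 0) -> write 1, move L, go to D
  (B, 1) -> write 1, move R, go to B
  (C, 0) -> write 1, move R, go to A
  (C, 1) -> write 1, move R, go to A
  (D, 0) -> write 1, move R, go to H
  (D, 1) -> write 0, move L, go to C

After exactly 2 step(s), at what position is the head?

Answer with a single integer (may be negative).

Step 1: in state A at pos 2, read 0 -> (A,0)->write 0,move L,goto B. Now: state=B, head=1, tape[-3..3]=0100000 (head:     ^)
Step 2: in state B at pos 1, read 0 -> (B,0)->write 1,move L,goto D. Now: state=D, head=0, tape[-3..3]=0100100 (head:    ^)

Answer: 0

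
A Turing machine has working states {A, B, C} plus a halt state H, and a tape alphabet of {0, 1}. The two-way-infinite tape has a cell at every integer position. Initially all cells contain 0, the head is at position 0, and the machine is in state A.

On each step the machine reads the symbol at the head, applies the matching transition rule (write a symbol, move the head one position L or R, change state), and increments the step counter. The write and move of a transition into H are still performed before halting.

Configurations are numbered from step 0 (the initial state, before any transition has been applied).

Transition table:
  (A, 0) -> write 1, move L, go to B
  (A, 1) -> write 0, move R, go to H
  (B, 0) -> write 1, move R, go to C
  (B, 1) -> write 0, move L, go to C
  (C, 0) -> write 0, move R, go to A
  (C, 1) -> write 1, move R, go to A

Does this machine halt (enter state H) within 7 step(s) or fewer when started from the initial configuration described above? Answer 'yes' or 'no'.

Answer: no

Derivation:
Step 1: in state A at pos 0, read 0 -> (A,0)->write 1,move L,goto B. Now: state=B, head=-1, tape[-2..1]=0010 (head:  ^)
Step 2: in state B at pos -1, read 0 -> (B,0)->write 1,move R,goto C. Now: state=C, head=0, tape[-2..1]=0110 (head:   ^)
Step 3: in state C at pos 0, read 1 -> (C,1)->write 1,move R,goto A. Now: state=A, head=1, tape[-2..2]=01100 (head:    ^)
Step 4: in state A at pos 1, read 0 -> (A,0)->write 1,move L,goto B. Now: state=B, head=0, tape[-2..2]=01110 (head:   ^)
Step 5: in state B at pos 0, read 1 -> (B,1)->write 0,move L,goto C. Now: state=C, head=-1, tape[-2..2]=01010 (head:  ^)
Step 6: in state C at pos -1, read 1 -> (C,1)->write 1,move R,goto A. Now: state=A, head=0, tape[-2..2]=01010 (head:   ^)
Step 7: in state A at pos 0, read 0 -> (A,0)->write 1,move L,goto B. Now: state=B, head=-1, tape[-2..2]=01110 (head:  ^)
After 7 step(s): state = B (not H) -> not halted within 7 -> no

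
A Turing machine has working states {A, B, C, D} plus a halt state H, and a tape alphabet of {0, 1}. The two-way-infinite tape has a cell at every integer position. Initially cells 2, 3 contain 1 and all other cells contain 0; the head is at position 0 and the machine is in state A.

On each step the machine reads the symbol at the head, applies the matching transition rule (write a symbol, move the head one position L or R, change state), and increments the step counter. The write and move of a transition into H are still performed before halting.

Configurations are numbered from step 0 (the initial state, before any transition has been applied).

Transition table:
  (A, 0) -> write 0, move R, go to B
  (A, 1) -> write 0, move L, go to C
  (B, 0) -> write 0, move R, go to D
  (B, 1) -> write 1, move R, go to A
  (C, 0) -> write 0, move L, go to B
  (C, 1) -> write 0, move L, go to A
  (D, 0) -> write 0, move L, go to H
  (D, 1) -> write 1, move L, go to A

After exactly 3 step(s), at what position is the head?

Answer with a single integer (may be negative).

Answer: 1

Derivation:
Step 1: in state A at pos 0, read 0 -> (A,0)->write 0,move R,goto B. Now: state=B, head=1, tape[-1..4]=000110 (head:   ^)
Step 2: in state B at pos 1, read 0 -> (B,0)->write 0,move R,goto D. Now: state=D, head=2, tape[-1..4]=000110 (head:    ^)
Step 3: in state D at pos 2, read 1 -> (D,1)->write 1,move L,goto A. Now: state=A, head=1, tape[-1..4]=000110 (head:   ^)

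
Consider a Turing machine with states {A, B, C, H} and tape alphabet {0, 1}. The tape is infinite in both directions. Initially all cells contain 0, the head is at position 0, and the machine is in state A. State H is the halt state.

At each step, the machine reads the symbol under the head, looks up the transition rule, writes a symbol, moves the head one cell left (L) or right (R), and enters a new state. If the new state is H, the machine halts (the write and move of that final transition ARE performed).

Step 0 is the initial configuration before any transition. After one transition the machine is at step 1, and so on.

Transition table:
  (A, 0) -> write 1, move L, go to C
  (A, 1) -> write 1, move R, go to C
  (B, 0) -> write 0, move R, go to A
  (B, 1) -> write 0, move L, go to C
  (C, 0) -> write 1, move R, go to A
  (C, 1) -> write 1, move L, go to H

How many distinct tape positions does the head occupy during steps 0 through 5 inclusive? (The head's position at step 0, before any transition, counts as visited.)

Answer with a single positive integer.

Answer: 4

Derivation:
Step 1: in state A at pos 0, read 0 -> (A,0)->write 1,move L,goto C. Now: state=C, head=-1, tape[-2..1]=0010 (head:  ^)
Step 2: in state C at pos -1, read 0 -> (C,0)->write 1,move R,goto A. Now: state=A, head=0, tape[-2..1]=0110 (head:   ^)
Step 3: in state A at pos 0, read 1 -> (A,1)->write 1,move R,goto C. Now: state=C, head=1, tape[-2..2]=01100 (head:    ^)
Step 4: in state C at pos 1, read 0 -> (C,0)->write 1,move R,goto A. Now: state=A, head=2, tape[-2..3]=011100 (head:     ^)
Step 5: in state A at pos 2, read 0 -> (A,0)->write 1,move L,goto C. Now: state=C, head=1, tape[-2..3]=011110 (head:    ^)
Head positions at steps 0..5: starting at 0, distinct positions visited = {-1, 0, 1, 2} -> 4 position(s)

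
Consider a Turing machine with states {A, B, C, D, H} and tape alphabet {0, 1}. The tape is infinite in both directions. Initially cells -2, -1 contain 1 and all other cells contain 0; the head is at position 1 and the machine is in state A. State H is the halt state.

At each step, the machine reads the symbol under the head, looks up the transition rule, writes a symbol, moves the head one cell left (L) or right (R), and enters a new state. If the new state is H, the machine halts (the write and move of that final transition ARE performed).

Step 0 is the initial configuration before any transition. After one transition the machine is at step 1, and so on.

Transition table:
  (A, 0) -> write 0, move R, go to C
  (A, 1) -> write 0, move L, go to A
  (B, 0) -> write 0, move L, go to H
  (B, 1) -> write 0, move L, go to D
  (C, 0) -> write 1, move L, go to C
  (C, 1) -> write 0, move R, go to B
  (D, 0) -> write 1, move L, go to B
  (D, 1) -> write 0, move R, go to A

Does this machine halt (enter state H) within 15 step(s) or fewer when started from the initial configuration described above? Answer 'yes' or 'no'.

Step 1: in state A at pos 1, read 0 -> (A,0)->write 0,move R,goto C. Now: state=C, head=2, tape[-3..3]=0110000 (head:      ^)
Step 2: in state C at pos 2, read 0 -> (C,0)->write 1,move L,goto C. Now: state=C, head=1, tape[-3..3]=0110010 (head:     ^)
Step 3: in state C at pos 1, read 0 -> (C,0)->write 1,move L,goto C. Now: state=C, head=0, tape[-3..3]=0110110 (head:    ^)
Step 4: in state C at pos 0, read 0 -> (C,0)->write 1,move L,goto C. Now: state=C, head=-1, tape[-3..3]=0111110 (head:   ^)
Step 5: in state C at pos -1, read 1 -> (C,1)->write 0,move R,goto B. Now: state=B, head=0, tape[-3..3]=0101110 (head:    ^)
Step 6: in state B at pos 0, read 1 -> (B,1)->write 0,move L,goto D. Now: state=D, head=-1, tape[-3..3]=0100110 (head:   ^)
Step 7: in state D at pos -1, read 0 -> (D,0)->write 1,move L,goto B. Now: state=B, head=-2, tape[-3..3]=0110110 (head:  ^)
Step 8: in state B at pos -2, read 1 -> (B,1)->write 0,move L,goto D. Now: state=D, head=-3, tape[-4..3]=00010110 (head:  ^)
Step 9: in state D at pos -3, read 0 -> (D,0)->write 1,move L,goto B. Now: state=B, head=-4, tape[-5..3]=001010110 (head:  ^)
Step 10: in state B at pos -4, read 0 -> (B,0)->write 0,move L,goto H. Now: state=H, head=-5, tape[-6..3]=0001010110 (head:  ^)
State H reached at step 10; 10 <= 15 -> yes

Answer: yes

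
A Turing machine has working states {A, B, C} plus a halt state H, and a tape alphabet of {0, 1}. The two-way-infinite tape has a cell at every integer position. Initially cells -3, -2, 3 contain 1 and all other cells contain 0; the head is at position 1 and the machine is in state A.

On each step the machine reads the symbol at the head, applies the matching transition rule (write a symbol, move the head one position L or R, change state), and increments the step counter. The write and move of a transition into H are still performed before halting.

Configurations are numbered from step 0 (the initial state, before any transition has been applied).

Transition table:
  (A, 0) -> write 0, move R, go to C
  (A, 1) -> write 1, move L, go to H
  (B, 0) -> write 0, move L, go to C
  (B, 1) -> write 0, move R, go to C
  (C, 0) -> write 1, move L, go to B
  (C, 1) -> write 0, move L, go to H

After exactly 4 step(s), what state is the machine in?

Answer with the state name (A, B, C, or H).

Step 1: in state A at pos 1, read 0 -> (A,0)->write 0,move R,goto C. Now: state=C, head=2, tape[-4..4]=011000010 (head:       ^)
Step 2: in state C at pos 2, read 0 -> (C,0)->write 1,move L,goto B. Now: state=B, head=1, tape[-4..4]=011000110 (head:      ^)
Step 3: in state B at pos 1, read 0 -> (B,0)->write 0,move L,goto C. Now: state=C, head=0, tape[-4..4]=011000110 (head:     ^)
Step 4: in state C at pos 0, read 0 -> (C,0)->write 1,move L,goto B. Now: state=B, head=-1, tape[-4..4]=011010110 (head:    ^)

Answer: B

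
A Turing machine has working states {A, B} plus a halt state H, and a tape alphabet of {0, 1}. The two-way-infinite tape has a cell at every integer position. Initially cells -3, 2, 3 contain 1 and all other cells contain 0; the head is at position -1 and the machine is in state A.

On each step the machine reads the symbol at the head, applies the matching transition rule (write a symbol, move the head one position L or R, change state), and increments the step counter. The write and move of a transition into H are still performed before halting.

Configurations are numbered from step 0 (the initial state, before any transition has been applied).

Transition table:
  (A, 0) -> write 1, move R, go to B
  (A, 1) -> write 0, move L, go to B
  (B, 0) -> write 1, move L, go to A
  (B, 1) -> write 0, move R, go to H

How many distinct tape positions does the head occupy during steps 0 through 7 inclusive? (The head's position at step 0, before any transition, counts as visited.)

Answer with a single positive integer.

Step 1: in state A at pos -1, read 0 -> (A,0)->write 1,move R,goto B. Now: state=B, head=0, tape[-4..4]=010100110 (head:     ^)
Step 2: in state B at pos 0, read 0 -> (B,0)->write 1,move L,goto A. Now: state=A, head=-1, tape[-4..4]=010110110 (head:    ^)
Step 3: in state A at pos -1, read 1 -> (A,1)->write 0,move L,goto B. Now: state=B, head=-2, tape[-4..4]=010010110 (head:   ^)
Step 4: in state B at pos -2, read 0 -> (B,0)->write 1,move L,goto A. Now: state=A, head=-3, tape[-4..4]=011010110 (head:  ^)
Step 5: in state A at pos -3, read 1 -> (A,1)->write 0,move L,goto B. Now: state=B, head=-4, tape[-5..4]=0001010110 (head:  ^)
Step 6: in state B at pos -4, read 0 -> (B,0)->write 1,move L,goto A. Now: state=A, head=-5, tape[-6..4]=00101010110 (head:  ^)
Step 7: in state A at pos -5, read 0 -> (A,0)->write 1,move R,goto B. Now: state=B, head=-4, tape[-6..4]=01101010110 (head:   ^)
Head positions at steps 0..7: starting at -1, distinct positions visited = {-5, -4, -3, -2, -1, 0} -> 6 position(s)

Answer: 6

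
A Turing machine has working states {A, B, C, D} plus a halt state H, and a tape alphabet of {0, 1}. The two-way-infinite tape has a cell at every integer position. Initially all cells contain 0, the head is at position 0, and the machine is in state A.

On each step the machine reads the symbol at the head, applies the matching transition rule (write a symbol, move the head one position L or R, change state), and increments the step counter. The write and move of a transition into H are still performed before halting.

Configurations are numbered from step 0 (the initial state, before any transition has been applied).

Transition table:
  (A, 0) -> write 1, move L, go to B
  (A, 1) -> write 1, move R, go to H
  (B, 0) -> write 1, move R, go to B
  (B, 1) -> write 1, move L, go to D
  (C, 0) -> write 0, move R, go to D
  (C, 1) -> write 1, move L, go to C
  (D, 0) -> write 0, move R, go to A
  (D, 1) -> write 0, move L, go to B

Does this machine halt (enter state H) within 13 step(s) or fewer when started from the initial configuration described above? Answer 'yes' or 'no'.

Step 1: in state A at pos 0, read 0 -> (A,0)->write 1,move L,goto B. Now: state=B, head=-1, tape[-2..1]=0010 (head:  ^)
Step 2: in state B at pos -1, read 0 -> (B,0)->write 1,move R,goto B. Now: state=B, head=0, tape[-2..1]=0110 (head:   ^)
Step 3: in state B at pos 0, read 1 -> (B,1)->write 1,move L,goto D. Now: state=D, head=-1, tape[-2..1]=0110 (head:  ^)
Step 4: in state D at pos -1, read 1 -> (D,1)->write 0,move L,goto B. Now: state=B, head=-2, tape[-3..1]=00010 (head:  ^)
Step 5: in state B at pos -2, read 0 -> (B,0)->write 1,move R,goto B. Now: state=B, head=-1, tape[-3..1]=01010 (head:   ^)
Step 6: in state B at pos -1, read 0 -> (B,0)->write 1,move R,goto B. Now: state=B, head=0, tape[-3..1]=01110 (head:    ^)
Step 7: in state B at pos 0, read 1 -> (B,1)->write 1,move L,goto D. Now: state=D, head=-1, tape[-3..1]=01110 (head:   ^)
Step 8: in state D at pos -1, read 1 -> (D,1)->write 0,move L,goto B. Now: state=B, head=-2, tape[-3..1]=01010 (head:  ^)
Step 9: in state B at pos -2, read 1 -> (B,1)->write 1,move L,goto D. Now: state=D, head=-3, tape[-4..1]=001010 (head:  ^)
Step 10: in state D at pos -3, read 0 -> (D,0)->write 0,move R,goto A. Now: state=A, head=-2, tape[-4..1]=001010 (head:   ^)
Step 11: in state A at pos -2, read 1 -> (A,1)->write 1,move R,goto H. Now: state=H, head=-1, tape[-4..1]=001010 (head:    ^)
State H reached at step 11; 11 <= 13 -> yes

Answer: yes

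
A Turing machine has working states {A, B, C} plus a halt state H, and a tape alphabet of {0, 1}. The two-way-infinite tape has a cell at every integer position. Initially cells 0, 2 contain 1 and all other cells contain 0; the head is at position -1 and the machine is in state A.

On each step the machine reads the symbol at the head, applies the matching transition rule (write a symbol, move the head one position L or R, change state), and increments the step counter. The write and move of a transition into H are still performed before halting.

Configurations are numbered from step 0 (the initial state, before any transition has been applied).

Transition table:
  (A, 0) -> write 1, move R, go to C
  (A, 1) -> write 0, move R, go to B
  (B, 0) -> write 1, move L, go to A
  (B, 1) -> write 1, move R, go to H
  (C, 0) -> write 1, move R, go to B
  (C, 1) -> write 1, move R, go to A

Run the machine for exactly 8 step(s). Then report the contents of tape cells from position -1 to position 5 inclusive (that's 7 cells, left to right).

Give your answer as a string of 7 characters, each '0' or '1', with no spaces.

Answer: 1111101

Derivation:
Step 1: in state A at pos -1, read 0 -> (A,0)->write 1,move R,goto C. Now: state=C, head=0, tape[-2..3]=011010 (head:   ^)
Step 2: in state C at pos 0, read 1 -> (C,1)->write 1,move R,goto A. Now: state=A, head=1, tape[-2..3]=011010 (head:    ^)
Step 3: in state A at pos 1, read 0 -> (A,0)->write 1,move R,goto C. Now: state=C, head=2, tape[-2..3]=011110 (head:     ^)
Step 4: in state C at pos 2, read 1 -> (C,1)->write 1,move R,goto A. Now: state=A, head=3, tape[-2..4]=0111100 (head:      ^)
Step 5: in state A at pos 3, read 0 -> (A,0)->write 1,move R,goto C. Now: state=C, head=4, tape[-2..5]=01111100 (head:       ^)
Step 6: in state C at pos 4, read 0 -> (C,0)->write 1,move R,goto B. Now: state=B, head=5, tape[-2..6]=011111100 (head:        ^)
Step 7: in state B at pos 5, read 0 -> (B,0)->write 1,move L,goto A. Now: state=A, head=4, tape[-2..6]=011111110 (head:       ^)
Step 8: in state A at pos 4, read 1 -> (A,1)->write 0,move R,goto B. Now: state=B, head=5, tape[-2..6]=011111010 (head:        ^)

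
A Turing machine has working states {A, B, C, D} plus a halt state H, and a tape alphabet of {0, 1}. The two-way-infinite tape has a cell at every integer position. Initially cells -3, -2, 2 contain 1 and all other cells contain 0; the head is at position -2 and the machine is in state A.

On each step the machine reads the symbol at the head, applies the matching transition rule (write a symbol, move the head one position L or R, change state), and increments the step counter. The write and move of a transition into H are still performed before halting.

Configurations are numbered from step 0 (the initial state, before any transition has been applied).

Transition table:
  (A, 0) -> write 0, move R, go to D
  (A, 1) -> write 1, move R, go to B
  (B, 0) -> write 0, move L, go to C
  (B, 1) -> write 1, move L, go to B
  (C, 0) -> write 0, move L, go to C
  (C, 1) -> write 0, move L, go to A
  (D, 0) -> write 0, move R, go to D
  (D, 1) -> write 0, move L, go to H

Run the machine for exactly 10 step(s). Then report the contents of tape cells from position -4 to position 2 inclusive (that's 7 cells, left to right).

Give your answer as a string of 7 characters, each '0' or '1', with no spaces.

Answer: 0000001

Derivation:
Step 1: in state A at pos -2, read 1 -> (A,1)->write 1,move R,goto B. Now: state=B, head=-1, tape[-4..3]=01100010 (head:    ^)
Step 2: in state B at pos -1, read 0 -> (B,0)->write 0,move L,goto C. Now: state=C, head=-2, tape[-4..3]=01100010 (head:   ^)
Step 3: in state C at pos -2, read 1 -> (C,1)->write 0,move L,goto A. Now: state=A, head=-3, tape[-4..3]=01000010 (head:  ^)
Step 4: in state A at pos -3, read 1 -> (A,1)->write 1,move R,goto B. Now: state=B, head=-2, tape[-4..3]=01000010 (head:   ^)
Step 5: in state B at pos -2, read 0 -> (B,0)->write 0,move L,goto C. Now: state=C, head=-3, tape[-4..3]=01000010 (head:  ^)
Step 6: in state C at pos -3, read 1 -> (C,1)->write 0,move L,goto A. Now: state=A, head=-4, tape[-5..3]=000000010 (head:  ^)
Step 7: in state A at pos -4, read 0 -> (A,0)->write 0,move R,goto D. Now: state=D, head=-3, tape[-5..3]=000000010 (head:   ^)
Step 8: in state D at pos -3, read 0 -> (D,0)->write 0,move R,goto D. Now: state=D, head=-2, tape[-5..3]=000000010 (head:    ^)
Step 9: in state D at pos -2, read 0 -> (D,0)->write 0,move R,goto D. Now: state=D, head=-1, tape[-5..3]=000000010 (head:     ^)
Step 10: in state D at pos -1, read 0 -> (D,0)->write 0,move R,goto D. Now: state=D, head=0, tape[-5..3]=000000010 (head:      ^)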